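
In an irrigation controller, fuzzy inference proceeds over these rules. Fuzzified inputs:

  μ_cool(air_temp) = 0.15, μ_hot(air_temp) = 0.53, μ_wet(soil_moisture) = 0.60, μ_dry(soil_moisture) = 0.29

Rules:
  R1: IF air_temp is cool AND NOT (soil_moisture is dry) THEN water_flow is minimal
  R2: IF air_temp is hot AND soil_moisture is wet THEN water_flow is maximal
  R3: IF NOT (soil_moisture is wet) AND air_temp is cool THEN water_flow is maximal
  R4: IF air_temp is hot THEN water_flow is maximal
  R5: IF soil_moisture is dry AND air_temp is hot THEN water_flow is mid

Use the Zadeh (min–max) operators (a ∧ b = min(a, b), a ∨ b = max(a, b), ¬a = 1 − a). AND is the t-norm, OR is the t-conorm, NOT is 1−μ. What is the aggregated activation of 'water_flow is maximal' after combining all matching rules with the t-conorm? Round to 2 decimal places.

0.53

R1: cool=0.15, ¬dry=1−0.29=0.71; AND[min(a, b)] → w = 0.15
R2: hot=0.53, wet=0.60; AND[min(a, b)] → w = 0.53
R3: ¬wet=1−0.60=0.40, cool=0.15; AND[min(a, b)] → w = 0.15
R4: hot=0.53 → w = 0.53
R5: dry=0.29, hot=0.53; AND[min(a, b)] → w = 0.29
Rules with consequent 'maximal': {R2, R3, R4} → strengths 0.53, 0.15, 0.53
Aggregate via t-conorm [max(a, b)]: 0.53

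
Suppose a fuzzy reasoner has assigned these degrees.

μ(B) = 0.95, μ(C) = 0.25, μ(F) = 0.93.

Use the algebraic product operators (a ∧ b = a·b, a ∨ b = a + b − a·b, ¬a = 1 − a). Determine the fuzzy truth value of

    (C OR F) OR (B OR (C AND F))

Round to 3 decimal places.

C OR F = a + b − a·b on (0.2500, 0.9300) = 0.9475
C AND F = a·b on (0.2500, 0.9300) = 0.2325
B OR (C AND F) = a + b − a·b on (0.9500, 0.2325) = 0.9616
(C OR F) OR (B OR (C AND F)) = a + b − a·b on (0.9475, 0.9616) = 0.9980

0.998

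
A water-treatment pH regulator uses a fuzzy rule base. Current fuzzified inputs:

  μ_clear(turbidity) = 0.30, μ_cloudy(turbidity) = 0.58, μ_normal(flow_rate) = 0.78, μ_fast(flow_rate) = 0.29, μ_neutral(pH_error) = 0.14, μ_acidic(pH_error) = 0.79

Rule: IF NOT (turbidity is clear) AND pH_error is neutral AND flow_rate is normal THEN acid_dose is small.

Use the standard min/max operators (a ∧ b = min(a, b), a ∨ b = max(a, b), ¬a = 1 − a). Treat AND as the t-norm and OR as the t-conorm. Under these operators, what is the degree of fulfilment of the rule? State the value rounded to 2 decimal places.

firing strength: ¬clear=1−0.30=0.70, neutral=0.14, normal=0.78; AND[min(a, b)] → w = 0.14

0.14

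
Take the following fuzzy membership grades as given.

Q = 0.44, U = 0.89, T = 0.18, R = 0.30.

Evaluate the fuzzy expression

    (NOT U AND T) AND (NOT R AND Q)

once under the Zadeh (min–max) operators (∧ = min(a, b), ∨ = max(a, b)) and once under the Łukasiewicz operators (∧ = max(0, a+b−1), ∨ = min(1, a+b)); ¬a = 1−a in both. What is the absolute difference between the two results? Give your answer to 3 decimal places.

0.110

Under Zadeh (min–max):
  NOT U = 1 − 0.89 = 0.11
  NOT U AND T = min(a, b) on (0.11, 0.18) = 0.11
  NOT R = 1 − 0.30 = 0.70
  NOT R AND Q = min(a, b) on (0.70, 0.44) = 0.44
  (NOT U AND T) AND (NOT R AND Q) = min(a, b) on (0.11, 0.44) = 0.11
  → value = 0.1100
Under Łukasiewicz:
  NOT U = 1 − 0.89 = 0.11
  NOT U AND T = max(0, a+b−1) on (0.11, 0.18) = 0.00
  NOT R = 1 − 0.30 = 0.70
  NOT R AND Q = max(0, a+b−1) on (0.70, 0.44) = 0.14
  (NOT U AND T) AND (NOT R AND Q) = max(0, a+b−1) on (0.00, 0.14) = 0.00
  → value = 0.0000
|0.1100 − 0.0000| = 0.110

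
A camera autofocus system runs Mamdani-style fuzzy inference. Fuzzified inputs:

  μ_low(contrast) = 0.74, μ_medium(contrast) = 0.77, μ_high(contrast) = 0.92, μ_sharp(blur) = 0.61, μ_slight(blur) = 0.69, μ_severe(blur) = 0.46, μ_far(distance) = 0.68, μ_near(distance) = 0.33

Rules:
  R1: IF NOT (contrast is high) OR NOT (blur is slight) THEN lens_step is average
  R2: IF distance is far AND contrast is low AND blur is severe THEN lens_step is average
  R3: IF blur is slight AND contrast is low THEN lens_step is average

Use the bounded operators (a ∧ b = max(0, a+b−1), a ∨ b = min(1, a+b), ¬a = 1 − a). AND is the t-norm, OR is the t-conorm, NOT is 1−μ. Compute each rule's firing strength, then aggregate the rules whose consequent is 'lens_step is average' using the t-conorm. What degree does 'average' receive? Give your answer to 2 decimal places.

0.82

R1: ¬high=1−0.92=0.08, ¬slight=1−0.69=0.31; OR[min(1, a+b)] → w = 0.39
R2: far=0.68, low=0.74, severe=0.46; AND[max(0, a+b−1)] → w = 0.00
R3: slight=0.69, low=0.74; AND[max(0, a+b−1)] → w = 0.43
Rules with consequent 'average': {R1, R2, R3} → strengths 0.39, 0.00, 0.43
Aggregate via t-conorm [min(1, a+b)]: 0.82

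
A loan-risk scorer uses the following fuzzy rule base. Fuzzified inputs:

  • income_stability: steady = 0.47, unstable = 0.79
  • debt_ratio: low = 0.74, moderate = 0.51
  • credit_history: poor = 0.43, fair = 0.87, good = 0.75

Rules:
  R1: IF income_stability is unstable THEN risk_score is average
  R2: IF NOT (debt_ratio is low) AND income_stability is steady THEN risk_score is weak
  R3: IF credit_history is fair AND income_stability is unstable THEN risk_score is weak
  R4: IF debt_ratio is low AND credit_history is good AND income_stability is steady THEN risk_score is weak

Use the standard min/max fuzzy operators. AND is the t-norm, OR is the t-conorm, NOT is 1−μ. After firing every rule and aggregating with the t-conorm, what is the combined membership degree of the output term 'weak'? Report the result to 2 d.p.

0.79

R1: unstable=0.79 → w = 0.79
R2: ¬low=1−0.74=0.26, steady=0.47; AND[min(a, b)] → w = 0.26
R3: fair=0.87, unstable=0.79; AND[min(a, b)] → w = 0.79
R4: low=0.74, good=0.75, steady=0.47; AND[min(a, b)] → w = 0.47
Rules with consequent 'weak': {R2, R3, R4} → strengths 0.26, 0.79, 0.47
Aggregate via t-conorm [max(a, b)]: 0.79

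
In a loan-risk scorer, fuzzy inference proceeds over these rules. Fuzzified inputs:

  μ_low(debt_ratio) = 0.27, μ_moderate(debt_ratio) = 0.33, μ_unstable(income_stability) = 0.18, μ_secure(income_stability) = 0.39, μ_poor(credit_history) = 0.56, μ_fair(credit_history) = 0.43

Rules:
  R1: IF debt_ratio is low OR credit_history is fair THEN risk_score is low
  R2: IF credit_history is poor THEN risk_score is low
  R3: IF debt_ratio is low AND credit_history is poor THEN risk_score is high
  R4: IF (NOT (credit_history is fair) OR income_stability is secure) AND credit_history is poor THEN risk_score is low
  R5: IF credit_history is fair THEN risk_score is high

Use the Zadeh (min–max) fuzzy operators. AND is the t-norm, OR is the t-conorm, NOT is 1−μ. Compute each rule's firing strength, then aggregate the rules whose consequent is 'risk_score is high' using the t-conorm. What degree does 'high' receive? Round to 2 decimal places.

0.43

R1: low=0.27, fair=0.43; OR[max(a, b)] → w = 0.43
R2: poor=0.56 → w = 0.56
R3: low=0.27, poor=0.56; AND[min(a, b)] → w = 0.27
R4: (¬fair=1−0.43=0.57 OR secure=0.39) = 0.57; AND[min(a, b)] with poor=0.56 → w = 0.56
R5: fair=0.43 → w = 0.43
Rules with consequent 'high': {R3, R5} → strengths 0.27, 0.43
Aggregate via t-conorm [max(a, b)]: 0.43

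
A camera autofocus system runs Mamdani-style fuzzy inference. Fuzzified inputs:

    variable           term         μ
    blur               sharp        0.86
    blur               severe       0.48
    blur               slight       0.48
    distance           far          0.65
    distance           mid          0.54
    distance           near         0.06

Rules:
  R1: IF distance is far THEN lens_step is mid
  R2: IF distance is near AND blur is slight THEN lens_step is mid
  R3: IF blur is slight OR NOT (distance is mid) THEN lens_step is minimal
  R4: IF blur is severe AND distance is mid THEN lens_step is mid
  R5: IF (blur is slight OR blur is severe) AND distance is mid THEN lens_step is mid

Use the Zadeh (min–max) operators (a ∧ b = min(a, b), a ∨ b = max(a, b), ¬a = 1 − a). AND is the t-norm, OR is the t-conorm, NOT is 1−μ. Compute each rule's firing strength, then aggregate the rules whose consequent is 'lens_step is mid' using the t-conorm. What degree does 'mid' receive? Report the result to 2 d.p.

R1: far=0.65 → w = 0.65
R2: near=0.06, slight=0.48; AND[min(a, b)] → w = 0.06
R3: slight=0.48, ¬mid=1−0.54=0.46; OR[max(a, b)] → w = 0.48
R4: severe=0.48, mid=0.54; AND[min(a, b)] → w = 0.48
R5: (slight=0.48 OR severe=0.48) = 0.48; AND[min(a, b)] with mid=0.54 → w = 0.48
Rules with consequent 'mid': {R1, R2, R4, R5} → strengths 0.65, 0.06, 0.48, 0.48
Aggregate via t-conorm [max(a, b)]: 0.65

0.65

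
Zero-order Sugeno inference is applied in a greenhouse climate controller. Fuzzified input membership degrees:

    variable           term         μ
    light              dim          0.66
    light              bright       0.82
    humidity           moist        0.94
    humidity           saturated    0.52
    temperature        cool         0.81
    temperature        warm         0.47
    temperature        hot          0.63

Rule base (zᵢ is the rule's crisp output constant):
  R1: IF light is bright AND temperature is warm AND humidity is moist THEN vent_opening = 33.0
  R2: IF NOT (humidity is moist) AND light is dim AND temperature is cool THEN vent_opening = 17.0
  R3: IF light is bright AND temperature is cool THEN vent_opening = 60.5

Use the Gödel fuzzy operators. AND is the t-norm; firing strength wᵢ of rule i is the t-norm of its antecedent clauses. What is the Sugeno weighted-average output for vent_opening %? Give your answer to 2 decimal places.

R1 (z=33.0): bright=0.82, warm=0.47, moist=0.94; AND[min(a, b)] → w = 0.47
R2 (z=17.0): ¬moist=1−0.94=0.06, dim=0.66, cool=0.81; AND[min(a, b)] → w = 0.06
R3 (z=60.5): bright=0.82, cool=0.81; AND[min(a, b)] → w = 0.81
Weighted average = (0.47·33.0 + 0.06·17.0 + 0.81·60.5) / (0.47 + 0.06 + 0.81)
  = 65.5350 / 1.3400 = 48.91

48.91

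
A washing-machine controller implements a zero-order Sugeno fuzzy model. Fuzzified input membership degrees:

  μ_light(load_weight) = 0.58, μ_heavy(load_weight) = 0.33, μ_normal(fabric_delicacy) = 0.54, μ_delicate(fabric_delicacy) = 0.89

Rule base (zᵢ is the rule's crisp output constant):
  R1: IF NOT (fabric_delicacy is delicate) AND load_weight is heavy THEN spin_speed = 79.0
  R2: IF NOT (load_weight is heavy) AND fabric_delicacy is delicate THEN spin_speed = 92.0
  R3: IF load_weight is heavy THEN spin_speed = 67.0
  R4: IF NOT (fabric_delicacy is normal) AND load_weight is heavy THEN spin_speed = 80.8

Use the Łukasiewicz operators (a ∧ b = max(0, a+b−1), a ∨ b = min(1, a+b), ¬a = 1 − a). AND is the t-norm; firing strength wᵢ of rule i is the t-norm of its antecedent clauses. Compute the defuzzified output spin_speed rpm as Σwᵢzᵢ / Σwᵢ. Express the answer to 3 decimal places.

R1 (z=79.0): ¬delicate=1−0.89=0.11, heavy=0.33; AND[max(0, a+b−1)] → w = 0.00
R2 (z=92.0): ¬heavy=1−0.33=0.67, delicate=0.89; AND[max(0, a+b−1)] → w = 0.56
R3 (z=67.0): heavy=0.33 → w = 0.33
R4 (z=80.8): ¬normal=1−0.54=0.46, heavy=0.33; AND[max(0, a+b−1)] → w = 0.00
Weighted average = (0.00·79.0 + 0.56·92.0 + 0.33·67.0 + 0.00·80.8) / (0.00 + 0.56 + 0.33 + 0.00)
  = 73.6300 / 0.8900 = 82.730

82.730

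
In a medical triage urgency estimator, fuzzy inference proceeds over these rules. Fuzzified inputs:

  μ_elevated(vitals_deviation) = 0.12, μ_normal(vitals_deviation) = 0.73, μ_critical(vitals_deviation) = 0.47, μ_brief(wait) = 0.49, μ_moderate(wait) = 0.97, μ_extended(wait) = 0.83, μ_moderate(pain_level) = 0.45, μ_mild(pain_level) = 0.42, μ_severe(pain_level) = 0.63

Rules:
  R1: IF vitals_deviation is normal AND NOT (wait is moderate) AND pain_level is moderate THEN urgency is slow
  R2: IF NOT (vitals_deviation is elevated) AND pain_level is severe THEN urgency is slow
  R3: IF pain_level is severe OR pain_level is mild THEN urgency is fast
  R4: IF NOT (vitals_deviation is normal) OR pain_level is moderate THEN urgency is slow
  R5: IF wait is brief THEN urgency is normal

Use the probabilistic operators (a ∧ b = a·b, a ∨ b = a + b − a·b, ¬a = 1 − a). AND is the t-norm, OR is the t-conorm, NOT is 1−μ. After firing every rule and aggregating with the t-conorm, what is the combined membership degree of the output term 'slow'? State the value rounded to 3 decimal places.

R1: normal=0.73, ¬moderate=1−0.97=0.03, moderate=0.45; AND[a·b] → w = 0.0099
R2: ¬elevated=1−0.12=0.88, severe=0.63; AND[a·b] → w = 0.5544
R3: severe=0.63, mild=0.42; OR[a + b − a·b] → w = 0.7854
R4: ¬normal=1−0.73=0.27, moderate=0.45; OR[a + b − a·b] → w = 0.5985
R5: brief=0.49 → w = 0.4900
Rules with consequent 'slow': {R1, R2, R4} → strengths 0.0099, 0.5544, 0.5985
Aggregate via t-conorm [a + b − a·b]: 0.8229

0.823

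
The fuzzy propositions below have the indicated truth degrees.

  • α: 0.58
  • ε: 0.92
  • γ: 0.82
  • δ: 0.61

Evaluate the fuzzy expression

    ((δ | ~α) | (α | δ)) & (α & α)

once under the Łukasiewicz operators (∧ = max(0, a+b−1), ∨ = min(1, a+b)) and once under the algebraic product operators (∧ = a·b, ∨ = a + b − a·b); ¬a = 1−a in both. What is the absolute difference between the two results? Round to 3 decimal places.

0.164

Under Łukasiewicz:
  ~α = 1 − 0.58 = 0.42
  δ | ~α = min(1, a+b) on (0.61, 0.42) = 1.00
  α | δ = min(1, a+b) on (0.58, 0.61) = 1.00
  (δ | ~α) | (α | δ) = min(1, a+b) on (1.00, 1.00) = 1.00
  α & α = max(0, a+b−1) on (0.58, 0.58) = 0.16
  ((δ | ~α) | (α | δ)) & (α & α) = max(0, a+b−1) on (1.00, 0.16) = 0.16
  → value = 0.1600
Under algebraic product:
  ~α = 1 − 0.5800 = 0.4200
  δ | ~α = a + b − a·b on (0.6100, 0.4200) = 0.7738
  α | δ = a + b − a·b on (0.5800, 0.6100) = 0.8362
  (δ | ~α) | (α | δ) = a + b − a·b on (0.7738, 0.8362) = 0.9629
  α & α = a·b on (0.5800, 0.5800) = 0.3364
  ((δ | ~α) | (α | δ)) & (α & α) = a·b on (0.9629, 0.3364) = 0.3239
  → value = 0.3239
|0.1600 − 0.3239| = 0.164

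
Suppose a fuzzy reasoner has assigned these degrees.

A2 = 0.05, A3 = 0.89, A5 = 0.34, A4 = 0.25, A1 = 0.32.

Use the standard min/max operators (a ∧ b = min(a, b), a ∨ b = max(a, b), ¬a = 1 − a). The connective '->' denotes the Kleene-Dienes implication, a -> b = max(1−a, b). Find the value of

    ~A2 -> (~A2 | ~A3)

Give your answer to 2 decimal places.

~A2 = 1 − 0.05 = 0.95
~A2 = 1 − 0.05 = 0.95
~A3 = 1 − 0.89 = 0.11
~A2 | ~A3 = max(a, b) on (0.95, 0.11) = 0.95
~A2 -> (~A2 | ~A3)  [Kleene-Dienes: max(1−a, b)] with a=0.95, b=0.95 → 0.95

0.95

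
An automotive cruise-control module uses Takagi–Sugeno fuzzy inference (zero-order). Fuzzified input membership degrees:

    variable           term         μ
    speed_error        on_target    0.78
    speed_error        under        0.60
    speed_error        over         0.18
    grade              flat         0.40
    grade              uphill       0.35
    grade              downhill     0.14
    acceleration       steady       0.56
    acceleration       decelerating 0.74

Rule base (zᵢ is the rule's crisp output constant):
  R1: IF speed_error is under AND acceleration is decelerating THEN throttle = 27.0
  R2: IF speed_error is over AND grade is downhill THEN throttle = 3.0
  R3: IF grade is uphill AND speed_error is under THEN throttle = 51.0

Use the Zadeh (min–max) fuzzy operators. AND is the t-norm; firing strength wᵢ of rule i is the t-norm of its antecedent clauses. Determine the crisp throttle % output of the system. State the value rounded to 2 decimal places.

R1 (z=27.0): under=0.60, decelerating=0.74; AND[min(a, b)] → w = 0.60
R2 (z=3.0): over=0.18, downhill=0.14; AND[min(a, b)] → w = 0.14
R3 (z=51.0): uphill=0.35, under=0.60; AND[min(a, b)] → w = 0.35
Weighted average = (0.60·27.0 + 0.14·3.0 + 0.35·51.0) / (0.60 + 0.14 + 0.35)
  = 34.4700 / 1.0900 = 31.62

31.62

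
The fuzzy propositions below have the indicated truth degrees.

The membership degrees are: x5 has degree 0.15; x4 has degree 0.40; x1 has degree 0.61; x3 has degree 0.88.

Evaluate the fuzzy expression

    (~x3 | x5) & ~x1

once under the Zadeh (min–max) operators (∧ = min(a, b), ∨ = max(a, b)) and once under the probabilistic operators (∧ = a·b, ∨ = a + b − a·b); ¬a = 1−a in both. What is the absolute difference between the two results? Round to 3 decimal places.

Under Zadeh (min–max):
  ~x3 = 1 − 0.88 = 0.12
  ~x3 | x5 = max(a, b) on (0.12, 0.15) = 0.15
  ~x1 = 1 − 0.61 = 0.39
  (~x3 | x5) & ~x1 = min(a, b) on (0.15, 0.39) = 0.15
  → value = 0.1500
Under probabilistic:
  ~x3 = 1 − 0.8800 = 0.1200
  ~x3 | x5 = a + b − a·b on (0.1200, 0.1500) = 0.2520
  ~x1 = 1 − 0.6100 = 0.3900
  (~x3 | x5) & ~x1 = a·b on (0.2520, 0.3900) = 0.0983
  → value = 0.0983
|0.1500 − 0.0983| = 0.052

0.052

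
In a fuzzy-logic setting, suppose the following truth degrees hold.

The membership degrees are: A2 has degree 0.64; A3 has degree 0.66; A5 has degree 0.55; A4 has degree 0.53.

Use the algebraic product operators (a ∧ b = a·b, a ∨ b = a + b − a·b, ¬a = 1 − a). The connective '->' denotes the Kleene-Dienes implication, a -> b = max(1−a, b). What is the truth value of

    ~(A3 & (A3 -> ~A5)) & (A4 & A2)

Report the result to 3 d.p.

~A5 = 1 − 0.5500 = 0.4500
A3 -> ~A5  [Kleene-Dienes: max(1−a, b)] with a=0.6600, b=0.4500 → 0.4500
A3 & (A3 -> ~A5) = a·b on (0.6600, 0.4500) = 0.2970
~(A3 & (A3 -> ~A5)) = 1 − 0.2970 = 0.7030
A4 & A2 = a·b on (0.5300, 0.6400) = 0.3392
~(A3 & (A3 -> ~A5)) & (A4 & A2) = a·b on (0.7030, 0.3392) = 0.2385

0.238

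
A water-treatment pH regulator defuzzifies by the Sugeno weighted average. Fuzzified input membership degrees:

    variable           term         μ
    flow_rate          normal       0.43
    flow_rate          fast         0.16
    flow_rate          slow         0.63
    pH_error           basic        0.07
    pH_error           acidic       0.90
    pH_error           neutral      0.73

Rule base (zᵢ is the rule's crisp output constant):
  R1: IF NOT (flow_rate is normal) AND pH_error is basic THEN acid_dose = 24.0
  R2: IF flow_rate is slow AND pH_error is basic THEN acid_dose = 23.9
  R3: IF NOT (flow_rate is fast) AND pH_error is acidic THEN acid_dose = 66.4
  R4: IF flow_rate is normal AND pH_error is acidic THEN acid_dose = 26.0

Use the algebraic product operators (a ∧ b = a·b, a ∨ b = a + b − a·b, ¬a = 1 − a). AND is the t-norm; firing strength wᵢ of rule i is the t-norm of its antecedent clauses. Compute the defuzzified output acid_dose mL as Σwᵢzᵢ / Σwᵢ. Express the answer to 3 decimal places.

R1 (z=24.0): ¬normal=1−0.43=0.57, basic=0.07; AND[a·b] → w = 0.0399
R2 (z=23.9): slow=0.63, basic=0.07; AND[a·b] → w = 0.0441
R3 (z=66.4): ¬fast=1−0.16=0.84, acidic=0.90; AND[a·b] → w = 0.7560
R4 (z=26.0): normal=0.43, acidic=0.90; AND[a·b] → w = 0.3870
Weighted average = (0.0399·24.0 + 0.0441·23.9 + 0.7560·66.4 + 0.3870·26.0) / (0.0399 + 0.0441 + 0.7560 + 0.3870)
  = 62.2720 / 1.2270 = 50.751

50.751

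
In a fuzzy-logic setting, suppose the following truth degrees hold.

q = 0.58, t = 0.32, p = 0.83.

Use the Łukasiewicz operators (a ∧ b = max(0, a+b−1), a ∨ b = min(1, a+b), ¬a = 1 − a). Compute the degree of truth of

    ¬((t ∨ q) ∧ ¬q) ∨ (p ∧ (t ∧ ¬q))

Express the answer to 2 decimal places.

0.68

t ∨ q = min(1, a+b) on (0.32, 0.58) = 0.90
¬q = 1 − 0.58 = 0.42
(t ∨ q) ∧ ¬q = max(0, a+b−1) on (0.90, 0.42) = 0.32
¬((t ∨ q) ∧ ¬q) = 1 − 0.32 = 0.68
¬q = 1 − 0.58 = 0.42
t ∧ ¬q = max(0, a+b−1) on (0.32, 0.42) = 0.00
p ∧ (t ∧ ¬q) = max(0, a+b−1) on (0.83, 0.00) = 0.00
¬((t ∨ q) ∧ ¬q) ∨ (p ∧ (t ∧ ¬q)) = min(1, a+b) on (0.68, 0.00) = 0.68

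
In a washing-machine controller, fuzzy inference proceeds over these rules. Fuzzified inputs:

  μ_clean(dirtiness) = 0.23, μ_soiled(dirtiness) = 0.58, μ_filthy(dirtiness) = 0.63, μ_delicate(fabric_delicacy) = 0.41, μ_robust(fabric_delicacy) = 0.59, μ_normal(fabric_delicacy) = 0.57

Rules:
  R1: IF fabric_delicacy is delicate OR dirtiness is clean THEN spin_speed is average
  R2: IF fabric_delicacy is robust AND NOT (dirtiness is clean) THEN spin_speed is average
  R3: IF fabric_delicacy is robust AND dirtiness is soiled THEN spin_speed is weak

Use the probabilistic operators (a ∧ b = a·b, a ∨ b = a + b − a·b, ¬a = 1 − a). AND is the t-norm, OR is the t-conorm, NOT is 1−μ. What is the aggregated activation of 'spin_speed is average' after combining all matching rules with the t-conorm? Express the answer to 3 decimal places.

R1: delicate=0.41, clean=0.23; OR[a + b − a·b] → w = 0.5457
R2: robust=0.59, ¬clean=1−0.23=0.77; AND[a·b] → w = 0.4543
R3: robust=0.59, soiled=0.58; AND[a·b] → w = 0.3422
Rules with consequent 'average': {R1, R2} → strengths 0.5457, 0.4543
Aggregate via t-conorm [a + b − a·b]: 0.7521

0.752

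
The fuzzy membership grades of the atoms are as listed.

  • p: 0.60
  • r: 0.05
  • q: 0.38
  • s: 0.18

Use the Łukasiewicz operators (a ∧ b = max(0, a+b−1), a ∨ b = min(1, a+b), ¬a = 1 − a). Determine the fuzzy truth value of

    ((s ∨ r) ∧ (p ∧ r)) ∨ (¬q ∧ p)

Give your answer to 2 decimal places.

s ∨ r = min(1, a+b) on (0.18, 0.05) = 0.23
p ∧ r = max(0, a+b−1) on (0.60, 0.05) = 0.00
(s ∨ r) ∧ (p ∧ r) = max(0, a+b−1) on (0.23, 0.00) = 0.00
¬q = 1 − 0.38 = 0.62
¬q ∧ p = max(0, a+b−1) on (0.62, 0.60) = 0.22
((s ∨ r) ∧ (p ∧ r)) ∨ (¬q ∧ p) = min(1, a+b) on (0.00, 0.22) = 0.22

0.22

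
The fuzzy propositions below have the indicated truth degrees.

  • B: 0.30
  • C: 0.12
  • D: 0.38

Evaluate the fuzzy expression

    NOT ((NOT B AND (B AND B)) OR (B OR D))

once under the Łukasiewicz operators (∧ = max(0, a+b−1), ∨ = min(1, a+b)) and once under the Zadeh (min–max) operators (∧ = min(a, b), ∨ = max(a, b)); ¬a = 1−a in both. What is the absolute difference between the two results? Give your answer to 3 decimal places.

Under Łukasiewicz:
  NOT B = 1 − 0.30 = 0.70
  B AND B = max(0, a+b−1) on (0.30, 0.30) = 0.00
  NOT B AND (B AND B) = max(0, a+b−1) on (0.70, 0.00) = 0.00
  B OR D = min(1, a+b) on (0.30, 0.38) = 0.68
  (NOT B AND (B AND B)) OR (B OR D) = min(1, a+b) on (0.00, 0.68) = 0.68
  NOT ((NOT B AND (B AND B)) OR (B OR D)) = 1 − 0.68 = 0.32
  → value = 0.3200
Under Zadeh (min–max):
  NOT B = 1 − 0.30 = 0.70
  B AND B = min(a, b) on (0.30, 0.30) = 0.30
  NOT B AND (B AND B) = min(a, b) on (0.70, 0.30) = 0.30
  B OR D = max(a, b) on (0.30, 0.38) = 0.38
  (NOT B AND (B AND B)) OR (B OR D) = max(a, b) on (0.30, 0.38) = 0.38
  NOT ((NOT B AND (B AND B)) OR (B OR D)) = 1 − 0.38 = 0.62
  → value = 0.6200
|0.3200 − 0.6200| = 0.300

0.300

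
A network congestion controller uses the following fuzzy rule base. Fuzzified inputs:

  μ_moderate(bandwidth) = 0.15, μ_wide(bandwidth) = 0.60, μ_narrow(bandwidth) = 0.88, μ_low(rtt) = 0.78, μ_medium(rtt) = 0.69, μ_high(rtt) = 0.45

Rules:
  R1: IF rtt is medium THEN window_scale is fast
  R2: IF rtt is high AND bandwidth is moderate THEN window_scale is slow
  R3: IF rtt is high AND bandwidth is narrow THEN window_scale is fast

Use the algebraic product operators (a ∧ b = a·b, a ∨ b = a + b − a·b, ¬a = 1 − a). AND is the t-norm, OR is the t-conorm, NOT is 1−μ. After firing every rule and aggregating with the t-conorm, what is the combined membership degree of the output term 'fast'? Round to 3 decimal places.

R1: medium=0.69 → w = 0.6900
R2: high=0.45, moderate=0.15; AND[a·b] → w = 0.0675
R3: high=0.45, narrow=0.88; AND[a·b] → w = 0.3960
Rules with consequent 'fast': {R1, R3} → strengths 0.6900, 0.3960
Aggregate via t-conorm [a + b − a·b]: 0.8128

0.813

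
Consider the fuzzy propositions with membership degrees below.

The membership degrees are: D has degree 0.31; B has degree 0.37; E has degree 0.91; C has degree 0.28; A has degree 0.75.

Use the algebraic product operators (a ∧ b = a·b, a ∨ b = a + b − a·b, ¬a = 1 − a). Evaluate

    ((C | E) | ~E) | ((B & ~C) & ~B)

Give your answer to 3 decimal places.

C | E = a + b − a·b on (0.2800, 0.9100) = 0.9352
~E = 1 − 0.9100 = 0.0900
(C | E) | ~E = a + b − a·b on (0.9352, 0.0900) = 0.9410
~C = 1 − 0.2800 = 0.7200
B & ~C = a·b on (0.3700, 0.7200) = 0.2664
~B = 1 − 0.3700 = 0.6300
(B & ~C) & ~B = a·b on (0.2664, 0.6300) = 0.1678
((C | E) | ~E) | ((B & ~C) & ~B) = a + b − a·b on (0.9410, 0.1678) = 0.9509

0.951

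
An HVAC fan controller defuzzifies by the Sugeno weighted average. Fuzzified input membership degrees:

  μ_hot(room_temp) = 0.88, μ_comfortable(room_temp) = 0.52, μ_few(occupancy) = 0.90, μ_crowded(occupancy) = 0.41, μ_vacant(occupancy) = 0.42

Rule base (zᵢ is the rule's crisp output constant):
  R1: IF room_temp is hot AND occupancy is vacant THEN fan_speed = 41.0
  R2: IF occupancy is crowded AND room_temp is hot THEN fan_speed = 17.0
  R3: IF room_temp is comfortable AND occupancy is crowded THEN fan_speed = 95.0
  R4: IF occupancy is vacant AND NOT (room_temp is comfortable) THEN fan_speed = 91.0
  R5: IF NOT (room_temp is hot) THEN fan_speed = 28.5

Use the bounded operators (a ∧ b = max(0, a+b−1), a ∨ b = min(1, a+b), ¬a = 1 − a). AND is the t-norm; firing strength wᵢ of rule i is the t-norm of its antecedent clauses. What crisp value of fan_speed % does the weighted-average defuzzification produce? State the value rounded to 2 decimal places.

29.08

R1 (z=41.0): hot=0.88, vacant=0.42; AND[max(0, a+b−1)] → w = 0.30
R2 (z=17.0): crowded=0.41, hot=0.88; AND[max(0, a+b−1)] → w = 0.29
R3 (z=95.0): comfortable=0.52, crowded=0.41; AND[max(0, a+b−1)] → w = 0.00
R4 (z=91.0): vacant=0.42, ¬comfortable=1−0.52=0.48; AND[max(0, a+b−1)] → w = 0.00
R5 (z=28.5): ¬hot=1−0.88=0.12 → w = 0.12
Weighted average = (0.30·41.0 + 0.29·17.0 + 0.00·95.0 + 0.00·91.0 + 0.12·28.5) / (0.30 + 0.29 + 0.00 + 0.00 + 0.12)
  = 20.6500 / 0.7100 = 29.08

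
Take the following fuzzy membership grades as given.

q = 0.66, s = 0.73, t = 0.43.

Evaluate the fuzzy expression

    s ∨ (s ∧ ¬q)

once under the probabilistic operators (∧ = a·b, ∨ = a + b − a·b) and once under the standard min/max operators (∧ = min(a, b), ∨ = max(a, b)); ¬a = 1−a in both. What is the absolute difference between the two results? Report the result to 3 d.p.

0.067

Under probabilistic:
  ¬q = 1 − 0.6600 = 0.3400
  s ∧ ¬q = a·b on (0.7300, 0.3400) = 0.2482
  s ∨ (s ∧ ¬q) = a + b − a·b on (0.7300, 0.2482) = 0.7970
  → value = 0.7970
Under standard min/max:
  ¬q = 1 − 0.66 = 0.34
  s ∧ ¬q = min(a, b) on (0.73, 0.34) = 0.34
  s ∨ (s ∧ ¬q) = max(a, b) on (0.73, 0.34) = 0.73
  → value = 0.7300
|0.7970 − 0.7300| = 0.067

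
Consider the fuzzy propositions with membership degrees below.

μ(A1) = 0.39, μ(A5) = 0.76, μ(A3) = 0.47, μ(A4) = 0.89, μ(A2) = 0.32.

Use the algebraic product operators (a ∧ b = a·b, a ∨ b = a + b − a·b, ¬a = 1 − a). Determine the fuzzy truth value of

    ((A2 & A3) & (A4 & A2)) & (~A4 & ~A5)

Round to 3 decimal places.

A2 & A3 = a·b on (0.3200, 0.4700) = 0.1504
A4 & A2 = a·b on (0.8900, 0.3200) = 0.2848
(A2 & A3) & (A4 & A2) = a·b on (0.1504, 0.2848) = 0.0428
~A4 = 1 − 0.8900 = 0.1100
~A5 = 1 − 0.7600 = 0.2400
~A4 & ~A5 = a·b on (0.1100, 0.2400) = 0.0264
((A2 & A3) & (A4 & A2)) & (~A4 & ~A5) = a·b on (0.0428, 0.0264) = 0.0011

0.001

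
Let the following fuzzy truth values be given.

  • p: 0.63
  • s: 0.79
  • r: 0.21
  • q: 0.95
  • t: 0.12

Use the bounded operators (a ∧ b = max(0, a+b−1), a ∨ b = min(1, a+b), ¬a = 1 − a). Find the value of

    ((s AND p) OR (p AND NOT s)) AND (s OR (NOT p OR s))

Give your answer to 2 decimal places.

s AND p = max(0, a+b−1) on (0.79, 0.63) = 0.42
NOT s = 1 − 0.79 = 0.21
p AND NOT s = max(0, a+b−1) on (0.63, 0.21) = 0.00
(s AND p) OR (p AND NOT s) = min(1, a+b) on (0.42, 0.00) = 0.42
NOT p = 1 − 0.63 = 0.37
NOT p OR s = min(1, a+b) on (0.37, 0.79) = 1.00
s OR (NOT p OR s) = min(1, a+b) on (0.79, 1.00) = 1.00
((s AND p) OR (p AND NOT s)) AND (s OR (NOT p OR s)) = max(0, a+b−1) on (0.42, 1.00) = 0.42

0.42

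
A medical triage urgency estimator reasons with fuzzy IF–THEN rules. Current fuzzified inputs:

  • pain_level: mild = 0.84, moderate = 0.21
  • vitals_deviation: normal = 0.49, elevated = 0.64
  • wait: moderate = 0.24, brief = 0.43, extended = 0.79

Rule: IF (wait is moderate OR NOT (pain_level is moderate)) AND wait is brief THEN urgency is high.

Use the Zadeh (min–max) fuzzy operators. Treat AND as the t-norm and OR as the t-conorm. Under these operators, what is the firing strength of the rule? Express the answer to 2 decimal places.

0.43

firing strength: (moderate=0.24 OR ¬moderate=1−0.21=0.79) = 0.79; AND[min(a, b)] with brief=0.43 → w = 0.43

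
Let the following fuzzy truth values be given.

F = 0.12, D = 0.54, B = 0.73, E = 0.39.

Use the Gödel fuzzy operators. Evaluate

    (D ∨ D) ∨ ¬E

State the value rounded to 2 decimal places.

D ∨ D = max(a, b) on (0.54, 0.54) = 0.54
¬E = 1 − 0.39 = 0.61
(D ∨ D) ∨ ¬E = max(a, b) on (0.54, 0.61) = 0.61

0.61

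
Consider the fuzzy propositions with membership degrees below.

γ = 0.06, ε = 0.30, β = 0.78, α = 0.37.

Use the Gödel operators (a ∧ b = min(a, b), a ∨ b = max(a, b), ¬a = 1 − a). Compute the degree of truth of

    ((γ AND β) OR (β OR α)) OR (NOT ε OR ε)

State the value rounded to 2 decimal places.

γ AND β = min(a, b) on (0.06, 0.78) = 0.06
β OR α = max(a, b) on (0.78, 0.37) = 0.78
(γ AND β) OR (β OR α) = max(a, b) on (0.06, 0.78) = 0.78
NOT ε = 1 − 0.30 = 0.70
NOT ε OR ε = max(a, b) on (0.70, 0.30) = 0.70
((γ AND β) OR (β OR α)) OR (NOT ε OR ε) = max(a, b) on (0.78, 0.70) = 0.78

0.78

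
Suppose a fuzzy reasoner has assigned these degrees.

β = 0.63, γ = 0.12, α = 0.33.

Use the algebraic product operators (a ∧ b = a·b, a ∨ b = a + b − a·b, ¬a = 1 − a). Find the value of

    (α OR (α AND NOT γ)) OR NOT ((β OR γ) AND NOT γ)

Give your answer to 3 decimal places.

0.718

NOT γ = 1 − 0.1200 = 0.8800
α AND NOT γ = a·b on (0.3300, 0.8800) = 0.2904
α OR (α AND NOT γ) = a + b − a·b on (0.3300, 0.2904) = 0.5246
β OR γ = a + b − a·b on (0.6300, 0.1200) = 0.6744
NOT γ = 1 − 0.1200 = 0.8800
(β OR γ) AND NOT γ = a·b on (0.6744, 0.8800) = 0.5935
NOT ((β OR γ) AND NOT γ) = 1 − 0.5935 = 0.4065
(α OR (α AND NOT γ)) OR NOT ((β OR γ) AND NOT γ) = a + b − a·b on (0.5246, 0.4065) = 0.7178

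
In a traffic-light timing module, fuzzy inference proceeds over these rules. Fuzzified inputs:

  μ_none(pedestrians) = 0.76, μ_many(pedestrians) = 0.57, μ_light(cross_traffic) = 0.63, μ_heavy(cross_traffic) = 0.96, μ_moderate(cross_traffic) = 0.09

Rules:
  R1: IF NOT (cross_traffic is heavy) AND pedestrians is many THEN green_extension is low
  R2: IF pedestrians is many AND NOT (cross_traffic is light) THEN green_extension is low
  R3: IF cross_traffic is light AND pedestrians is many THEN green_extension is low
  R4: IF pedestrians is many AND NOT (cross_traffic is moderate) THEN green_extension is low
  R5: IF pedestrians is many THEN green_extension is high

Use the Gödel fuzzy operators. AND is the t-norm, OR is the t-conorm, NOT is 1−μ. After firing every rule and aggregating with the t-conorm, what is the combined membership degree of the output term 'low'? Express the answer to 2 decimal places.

R1: ¬heavy=1−0.96=0.04, many=0.57; AND[min(a, b)] → w = 0.04
R2: many=0.57, ¬light=1−0.63=0.37; AND[min(a, b)] → w = 0.37
R3: light=0.63, many=0.57; AND[min(a, b)] → w = 0.57
R4: many=0.57, ¬moderate=1−0.09=0.91; AND[min(a, b)] → w = 0.57
R5: many=0.57 → w = 0.57
Rules with consequent 'low': {R1, R2, R3, R4} → strengths 0.04, 0.37, 0.57, 0.57
Aggregate via t-conorm [max(a, b)]: 0.57

0.57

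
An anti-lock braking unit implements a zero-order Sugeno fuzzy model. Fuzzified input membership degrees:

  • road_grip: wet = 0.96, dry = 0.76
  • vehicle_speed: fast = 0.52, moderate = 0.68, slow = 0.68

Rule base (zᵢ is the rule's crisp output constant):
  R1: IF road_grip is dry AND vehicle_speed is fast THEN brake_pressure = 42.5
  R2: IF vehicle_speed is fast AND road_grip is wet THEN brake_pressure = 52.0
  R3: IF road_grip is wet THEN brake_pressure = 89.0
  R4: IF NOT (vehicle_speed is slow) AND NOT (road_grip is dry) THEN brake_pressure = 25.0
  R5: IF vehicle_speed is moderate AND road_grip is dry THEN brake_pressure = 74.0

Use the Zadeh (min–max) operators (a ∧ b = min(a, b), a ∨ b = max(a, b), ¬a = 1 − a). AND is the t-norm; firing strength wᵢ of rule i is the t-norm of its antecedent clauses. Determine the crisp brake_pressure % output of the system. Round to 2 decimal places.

R1 (z=42.5): dry=0.76, fast=0.52; AND[min(a, b)] → w = 0.52
R2 (z=52.0): fast=0.52, wet=0.96; AND[min(a, b)] → w = 0.52
R3 (z=89.0): wet=0.96 → w = 0.96
R4 (z=25.0): ¬slow=1−0.68=0.32, ¬dry=1−0.76=0.24; AND[min(a, b)] → w = 0.24
R5 (z=74.0): moderate=0.68, dry=0.76; AND[min(a, b)] → w = 0.68
Weighted average = (0.52·42.5 + 0.52·52.0 + 0.96·89.0 + 0.24·25.0 + 0.68·74.0) / (0.52 + 0.52 + 0.96 + 0.24 + 0.68)
  = 190.9000 / 2.9200 = 65.38

65.38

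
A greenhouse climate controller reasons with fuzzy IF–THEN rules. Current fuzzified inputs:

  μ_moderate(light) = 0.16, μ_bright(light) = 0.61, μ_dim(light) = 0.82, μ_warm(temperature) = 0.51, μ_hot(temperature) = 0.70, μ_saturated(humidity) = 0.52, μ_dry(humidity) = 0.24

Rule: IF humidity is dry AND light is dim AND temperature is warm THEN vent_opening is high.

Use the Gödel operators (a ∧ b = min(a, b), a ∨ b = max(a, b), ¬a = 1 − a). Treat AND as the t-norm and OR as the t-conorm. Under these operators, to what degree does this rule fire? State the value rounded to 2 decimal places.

firing strength: dry=0.24, dim=0.82, warm=0.51; AND[min(a, b)] → w = 0.24

0.24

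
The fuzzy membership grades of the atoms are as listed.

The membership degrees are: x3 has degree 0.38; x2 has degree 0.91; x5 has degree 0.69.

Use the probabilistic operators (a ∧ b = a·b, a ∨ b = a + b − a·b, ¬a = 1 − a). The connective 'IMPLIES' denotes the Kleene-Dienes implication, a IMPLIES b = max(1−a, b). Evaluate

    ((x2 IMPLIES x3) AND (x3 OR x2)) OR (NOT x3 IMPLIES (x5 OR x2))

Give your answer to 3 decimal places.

0.982

x2 IMPLIES x3  [Kleene-Dienes: max(1−a, b)] with a=0.9100, b=0.3800 → 0.3800
x3 OR x2 = a + b − a·b on (0.3800, 0.9100) = 0.9442
(x2 IMPLIES x3) AND (x3 OR x2) = a·b on (0.3800, 0.9442) = 0.3588
NOT x3 = 1 − 0.3800 = 0.6200
x5 OR x2 = a + b − a·b on (0.6900, 0.9100) = 0.9721
NOT x3 IMPLIES (x5 OR x2)  [Kleene-Dienes: max(1−a, b)] with a=0.6200, b=0.9721 → 0.9721
((x2 IMPLIES x3) AND (x3 OR x2)) OR (NOT x3 IMPLIES (x5 OR x2)) = a + b − a·b on (0.3588, 0.9721) = 0.9821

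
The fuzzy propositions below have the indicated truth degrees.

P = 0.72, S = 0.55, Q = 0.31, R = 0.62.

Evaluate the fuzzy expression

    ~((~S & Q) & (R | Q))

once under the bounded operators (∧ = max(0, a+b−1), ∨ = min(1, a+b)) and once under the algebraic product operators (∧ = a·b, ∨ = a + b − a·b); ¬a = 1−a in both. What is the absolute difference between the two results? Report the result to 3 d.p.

0.103

Under bounded:
  ~S = 1 − 0.55 = 0.45
  ~S & Q = max(0, a+b−1) on (0.45, 0.31) = 0.00
  R | Q = min(1, a+b) on (0.62, 0.31) = 0.93
  (~S & Q) & (R | Q) = max(0, a+b−1) on (0.00, 0.93) = 0.00
  ~((~S & Q) & (R | Q)) = 1 − 0.00 = 1.00
  → value = 1.0000
Under algebraic product:
  ~S = 1 − 0.5500 = 0.4500
  ~S & Q = a·b on (0.4500, 0.3100) = 0.1395
  R | Q = a + b − a·b on (0.6200, 0.3100) = 0.7378
  (~S & Q) & (R | Q) = a·b on (0.1395, 0.7378) = 0.1029
  ~((~S & Q) & (R | Q)) = 1 − 0.1029 = 0.8971
  → value = 0.8971
|1.0000 − 0.8971| = 0.103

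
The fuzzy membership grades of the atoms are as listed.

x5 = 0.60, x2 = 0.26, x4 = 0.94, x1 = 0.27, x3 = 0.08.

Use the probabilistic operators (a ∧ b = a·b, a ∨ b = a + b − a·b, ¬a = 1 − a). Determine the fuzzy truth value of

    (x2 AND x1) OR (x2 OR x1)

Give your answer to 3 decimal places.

0.498

x2 AND x1 = a·b on (0.2600, 0.2700) = 0.0702
x2 OR x1 = a + b − a·b on (0.2600, 0.2700) = 0.4598
(x2 AND x1) OR (x2 OR x1) = a + b − a·b on (0.0702, 0.4598) = 0.4977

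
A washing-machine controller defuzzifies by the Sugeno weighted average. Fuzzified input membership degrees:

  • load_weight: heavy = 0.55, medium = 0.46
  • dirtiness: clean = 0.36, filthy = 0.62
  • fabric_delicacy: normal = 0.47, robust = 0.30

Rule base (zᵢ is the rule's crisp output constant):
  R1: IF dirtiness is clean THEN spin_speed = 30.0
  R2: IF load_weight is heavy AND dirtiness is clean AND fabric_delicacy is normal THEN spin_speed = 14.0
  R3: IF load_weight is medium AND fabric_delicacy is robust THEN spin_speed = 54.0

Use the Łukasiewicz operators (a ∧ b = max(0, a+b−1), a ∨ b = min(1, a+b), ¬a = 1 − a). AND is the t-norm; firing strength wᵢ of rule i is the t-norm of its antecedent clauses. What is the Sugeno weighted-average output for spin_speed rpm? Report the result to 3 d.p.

R1 (z=30.0): clean=0.36 → w = 0.36
R2 (z=14.0): heavy=0.55, clean=0.36, normal=0.47; AND[max(0, a+b−1)] → w = 0.00
R3 (z=54.0): medium=0.46, robust=0.30; AND[max(0, a+b−1)] → w = 0.00
Weighted average = (0.36·30.0 + 0.00·14.0 + 0.00·54.0) / (0.36 + 0.00 + 0.00)
  = 10.8000 / 0.3600 = 30.000

30.000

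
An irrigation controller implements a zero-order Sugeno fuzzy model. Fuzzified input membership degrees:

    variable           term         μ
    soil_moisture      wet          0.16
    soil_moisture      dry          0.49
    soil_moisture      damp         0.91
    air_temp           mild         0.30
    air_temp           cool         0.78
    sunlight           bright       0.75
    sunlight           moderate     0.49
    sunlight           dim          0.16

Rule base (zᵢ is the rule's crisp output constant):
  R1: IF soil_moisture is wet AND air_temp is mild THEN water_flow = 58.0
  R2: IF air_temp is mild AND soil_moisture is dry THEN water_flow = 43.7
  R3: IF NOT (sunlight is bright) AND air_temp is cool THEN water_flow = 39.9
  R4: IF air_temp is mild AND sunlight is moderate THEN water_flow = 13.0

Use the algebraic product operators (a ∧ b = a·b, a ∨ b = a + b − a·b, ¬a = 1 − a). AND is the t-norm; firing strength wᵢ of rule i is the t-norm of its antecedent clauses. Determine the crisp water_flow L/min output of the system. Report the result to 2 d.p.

35.19

R1 (z=58.0): wet=0.16, mild=0.30; AND[a·b] → w = 0.0480
R2 (z=43.7): mild=0.30, dry=0.49; AND[a·b] → w = 0.1470
R3 (z=39.9): ¬bright=1−0.75=0.25, cool=0.78; AND[a·b] → w = 0.1950
R4 (z=13.0): mild=0.30, moderate=0.49; AND[a·b] → w = 0.1470
Weighted average = (0.0480·58.0 + 0.1470·43.7 + 0.1950·39.9 + 0.1470·13.0) / (0.0480 + 0.1470 + 0.1950 + 0.1470)
  = 18.8994 / 0.5370 = 35.19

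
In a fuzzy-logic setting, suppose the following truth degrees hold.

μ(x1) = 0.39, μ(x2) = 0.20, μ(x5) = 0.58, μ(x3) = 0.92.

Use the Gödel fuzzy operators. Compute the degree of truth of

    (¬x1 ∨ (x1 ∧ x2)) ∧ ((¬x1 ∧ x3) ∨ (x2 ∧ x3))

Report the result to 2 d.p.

¬x1 = 1 − 0.39 = 0.61
x1 ∧ x2 = min(a, b) on (0.39, 0.20) = 0.20
¬x1 ∨ (x1 ∧ x2) = max(a, b) on (0.61, 0.20) = 0.61
¬x1 = 1 − 0.39 = 0.61
¬x1 ∧ x3 = min(a, b) on (0.61, 0.92) = 0.61
x2 ∧ x3 = min(a, b) on (0.20, 0.92) = 0.20
(¬x1 ∧ x3) ∨ (x2 ∧ x3) = max(a, b) on (0.61, 0.20) = 0.61
(¬x1 ∨ (x1 ∧ x2)) ∧ ((¬x1 ∧ x3) ∨ (x2 ∧ x3)) = min(a, b) on (0.61, 0.61) = 0.61

0.61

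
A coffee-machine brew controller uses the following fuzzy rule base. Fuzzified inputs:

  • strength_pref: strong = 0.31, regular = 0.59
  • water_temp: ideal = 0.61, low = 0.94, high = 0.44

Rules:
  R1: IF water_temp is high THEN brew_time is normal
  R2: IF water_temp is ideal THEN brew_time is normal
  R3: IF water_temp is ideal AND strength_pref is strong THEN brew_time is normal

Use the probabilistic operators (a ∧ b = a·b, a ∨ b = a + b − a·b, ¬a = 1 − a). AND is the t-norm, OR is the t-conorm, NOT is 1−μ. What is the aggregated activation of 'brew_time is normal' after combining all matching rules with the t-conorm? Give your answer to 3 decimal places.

0.823

R1: high=0.44 → w = 0.4400
R2: ideal=0.61 → w = 0.6100
R3: ideal=0.61, strong=0.31; AND[a·b] → w = 0.1891
Rules with consequent 'normal': {R1, R2, R3} → strengths 0.4400, 0.6100, 0.1891
Aggregate via t-conorm [a + b − a·b]: 0.8229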